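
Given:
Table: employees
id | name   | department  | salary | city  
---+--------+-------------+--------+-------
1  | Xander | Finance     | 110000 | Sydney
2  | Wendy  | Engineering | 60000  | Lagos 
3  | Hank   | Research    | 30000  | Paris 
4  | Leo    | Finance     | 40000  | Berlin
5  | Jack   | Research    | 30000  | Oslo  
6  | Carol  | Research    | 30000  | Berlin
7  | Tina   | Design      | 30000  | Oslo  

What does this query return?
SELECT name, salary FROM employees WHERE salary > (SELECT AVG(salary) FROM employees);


Subquery: AVG(salary) = 47142.86
Filtering: salary > 47142.86
  Xander (110000) -> MATCH
  Wendy (60000) -> MATCH


2 rows:
Xander, 110000
Wendy, 60000


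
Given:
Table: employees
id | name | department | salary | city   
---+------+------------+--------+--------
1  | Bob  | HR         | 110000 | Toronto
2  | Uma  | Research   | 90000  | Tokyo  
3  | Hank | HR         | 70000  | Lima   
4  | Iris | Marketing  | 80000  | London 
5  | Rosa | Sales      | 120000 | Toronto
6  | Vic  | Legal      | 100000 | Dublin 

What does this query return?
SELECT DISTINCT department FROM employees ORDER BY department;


All 'department' values (row order): HR, Research, HR, Marketing, Sales, Legal
Removing duplicates leaves 5 unique value(s).

5 values:
HR
Legal
Marketing
Research
Sales


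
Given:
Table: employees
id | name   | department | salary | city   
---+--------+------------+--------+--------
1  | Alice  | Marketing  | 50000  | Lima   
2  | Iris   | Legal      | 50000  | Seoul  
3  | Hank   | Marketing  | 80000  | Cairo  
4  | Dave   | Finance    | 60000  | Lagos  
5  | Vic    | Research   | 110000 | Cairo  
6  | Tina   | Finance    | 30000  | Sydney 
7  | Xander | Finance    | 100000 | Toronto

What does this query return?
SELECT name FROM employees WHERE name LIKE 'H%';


LIKE 'H%' matches names starting with 'H'
Matching: 1

1 rows:
Hank


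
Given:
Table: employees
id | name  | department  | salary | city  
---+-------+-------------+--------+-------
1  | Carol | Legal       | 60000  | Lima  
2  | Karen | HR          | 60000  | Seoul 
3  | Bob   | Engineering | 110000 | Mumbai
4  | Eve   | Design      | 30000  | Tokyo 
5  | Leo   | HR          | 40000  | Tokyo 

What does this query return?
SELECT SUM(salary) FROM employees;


SUM(salary) = 60000 + 60000 + 110000 + 30000 + 40000 = 300000

300000


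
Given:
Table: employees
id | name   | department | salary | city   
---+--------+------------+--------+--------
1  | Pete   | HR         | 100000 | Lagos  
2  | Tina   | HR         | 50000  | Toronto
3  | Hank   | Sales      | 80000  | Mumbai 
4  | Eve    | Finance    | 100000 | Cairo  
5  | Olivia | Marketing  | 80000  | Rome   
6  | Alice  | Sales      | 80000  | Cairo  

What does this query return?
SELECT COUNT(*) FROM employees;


COUNT(*) counts all rows

6


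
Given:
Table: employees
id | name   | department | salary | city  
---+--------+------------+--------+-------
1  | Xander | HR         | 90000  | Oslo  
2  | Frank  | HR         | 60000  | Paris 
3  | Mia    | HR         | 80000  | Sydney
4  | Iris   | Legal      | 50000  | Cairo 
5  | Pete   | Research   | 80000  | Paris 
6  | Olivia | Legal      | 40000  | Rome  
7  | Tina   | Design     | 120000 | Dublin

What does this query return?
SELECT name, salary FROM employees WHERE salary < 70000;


Filtering: salary < 70000
Matching: 3 rows

3 rows:
Frank, 60000
Iris, 50000
Olivia, 40000


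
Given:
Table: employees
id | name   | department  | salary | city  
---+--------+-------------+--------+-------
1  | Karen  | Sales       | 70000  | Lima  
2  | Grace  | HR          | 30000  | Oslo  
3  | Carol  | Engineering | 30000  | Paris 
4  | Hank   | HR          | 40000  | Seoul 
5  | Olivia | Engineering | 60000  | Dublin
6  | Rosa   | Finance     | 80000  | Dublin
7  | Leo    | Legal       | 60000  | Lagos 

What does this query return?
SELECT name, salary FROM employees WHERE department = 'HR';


Filtering: department = 'HR'
Matching rows: 2

2 rows:
Grace, 30000
Hank, 40000


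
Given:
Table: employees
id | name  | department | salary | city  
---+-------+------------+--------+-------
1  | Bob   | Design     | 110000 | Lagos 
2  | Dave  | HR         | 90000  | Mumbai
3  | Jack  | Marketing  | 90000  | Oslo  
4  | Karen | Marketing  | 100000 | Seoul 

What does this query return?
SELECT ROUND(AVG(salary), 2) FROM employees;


SUM(salary) = 390000
COUNT = 4
ROUND(AVG, 2) = ROUND(390000 / 4, 2) = 97500.0

97500.0


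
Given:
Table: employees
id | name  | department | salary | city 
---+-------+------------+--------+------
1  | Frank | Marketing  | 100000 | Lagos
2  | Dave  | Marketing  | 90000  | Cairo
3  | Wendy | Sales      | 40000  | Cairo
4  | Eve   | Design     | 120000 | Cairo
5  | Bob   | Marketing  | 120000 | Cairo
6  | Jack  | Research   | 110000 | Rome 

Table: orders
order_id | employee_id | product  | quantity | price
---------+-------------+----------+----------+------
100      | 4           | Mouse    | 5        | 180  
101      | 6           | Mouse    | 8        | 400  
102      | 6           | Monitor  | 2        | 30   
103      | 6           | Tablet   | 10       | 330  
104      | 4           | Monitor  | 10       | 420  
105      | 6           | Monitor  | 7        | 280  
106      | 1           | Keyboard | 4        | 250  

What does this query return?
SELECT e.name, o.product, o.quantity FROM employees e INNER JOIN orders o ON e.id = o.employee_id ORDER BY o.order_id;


Joining employees.id = orders.employee_id:
  employee Eve (id=4) -> order Mouse
  employee Jack (id=6) -> order Mouse
  employee Jack (id=6) -> order Monitor
  employee Jack (id=6) -> order Tablet
  employee Eve (id=4) -> order Monitor
  employee Jack (id=6) -> order Monitor
  employee Frank (id=1) -> order Keyboard


7 rows:
Eve, Mouse, 5
Jack, Mouse, 8
Jack, Monitor, 2
Jack, Tablet, 10
Eve, Monitor, 10
Jack, Monitor, 7
Frank, Keyboard, 4


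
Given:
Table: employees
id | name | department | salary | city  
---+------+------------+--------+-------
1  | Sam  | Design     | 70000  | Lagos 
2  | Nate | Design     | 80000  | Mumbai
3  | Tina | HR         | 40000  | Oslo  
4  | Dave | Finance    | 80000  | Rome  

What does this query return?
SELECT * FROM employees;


SELECT * returns all 4 rows with all columns

4 rows:
1, Sam, Design, 70000, Lagos
2, Nate, Design, 80000, Mumbai
3, Tina, HR, 40000, Oslo
4, Dave, Finance, 80000, Rome


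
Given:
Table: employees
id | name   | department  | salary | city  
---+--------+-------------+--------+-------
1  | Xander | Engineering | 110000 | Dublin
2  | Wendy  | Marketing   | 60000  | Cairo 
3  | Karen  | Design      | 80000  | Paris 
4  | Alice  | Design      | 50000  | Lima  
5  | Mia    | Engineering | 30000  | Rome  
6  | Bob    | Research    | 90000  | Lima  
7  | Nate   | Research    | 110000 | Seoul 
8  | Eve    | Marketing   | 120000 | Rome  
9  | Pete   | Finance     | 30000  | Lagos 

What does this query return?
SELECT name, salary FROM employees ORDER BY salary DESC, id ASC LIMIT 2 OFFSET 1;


Sort by salary DESC (id ASC tiebreak), then skip 1 and take 2
Rows 2 through 3

2 rows:
Xander, 110000
Nate, 110000


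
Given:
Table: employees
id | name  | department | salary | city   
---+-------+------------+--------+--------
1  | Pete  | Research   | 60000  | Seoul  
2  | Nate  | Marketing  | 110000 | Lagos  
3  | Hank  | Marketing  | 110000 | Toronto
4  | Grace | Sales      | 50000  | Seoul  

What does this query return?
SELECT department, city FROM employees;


Projecting columns: department, city

4 rows:
Research, Seoul
Marketing, Lagos
Marketing, Toronto
Sales, Seoul


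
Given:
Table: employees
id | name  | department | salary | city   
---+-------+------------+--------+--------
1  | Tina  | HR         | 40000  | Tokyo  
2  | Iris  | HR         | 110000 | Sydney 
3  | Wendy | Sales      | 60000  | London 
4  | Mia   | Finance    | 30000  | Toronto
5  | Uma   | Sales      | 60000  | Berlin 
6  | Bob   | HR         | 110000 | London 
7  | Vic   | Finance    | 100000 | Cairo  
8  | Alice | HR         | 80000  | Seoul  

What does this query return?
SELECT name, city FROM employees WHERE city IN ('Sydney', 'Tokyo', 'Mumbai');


Filtering: city IN ('Sydney', 'Tokyo', 'Mumbai')
Matching: 2 rows

2 rows:
Tina, Tokyo
Iris, Sydney


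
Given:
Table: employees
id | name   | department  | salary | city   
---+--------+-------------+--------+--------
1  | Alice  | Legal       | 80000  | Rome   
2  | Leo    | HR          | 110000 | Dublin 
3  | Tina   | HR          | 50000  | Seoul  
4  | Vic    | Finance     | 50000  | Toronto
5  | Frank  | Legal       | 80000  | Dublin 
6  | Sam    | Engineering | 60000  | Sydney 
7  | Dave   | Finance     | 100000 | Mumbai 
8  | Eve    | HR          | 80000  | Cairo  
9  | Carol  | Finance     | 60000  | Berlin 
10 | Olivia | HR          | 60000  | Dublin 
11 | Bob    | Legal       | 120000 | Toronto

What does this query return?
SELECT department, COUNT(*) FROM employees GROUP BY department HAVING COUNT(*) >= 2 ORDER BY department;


Groups with count >= 2:
  Finance: 3 -> PASS
  HR: 4 -> PASS
  Legal: 3 -> PASS
  Engineering: 1 -> filtered out


3 groups:
Finance, 3
HR, 4
Legal, 3


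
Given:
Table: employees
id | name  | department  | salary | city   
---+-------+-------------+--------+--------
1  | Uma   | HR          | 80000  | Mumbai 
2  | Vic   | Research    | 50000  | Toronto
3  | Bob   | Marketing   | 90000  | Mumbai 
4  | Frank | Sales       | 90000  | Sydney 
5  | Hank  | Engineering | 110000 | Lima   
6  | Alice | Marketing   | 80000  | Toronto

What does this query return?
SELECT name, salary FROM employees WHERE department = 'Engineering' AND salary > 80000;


Filtering: department = 'Engineering' AND salary > 80000
Matching: 1 rows

1 rows:
Hank, 110000


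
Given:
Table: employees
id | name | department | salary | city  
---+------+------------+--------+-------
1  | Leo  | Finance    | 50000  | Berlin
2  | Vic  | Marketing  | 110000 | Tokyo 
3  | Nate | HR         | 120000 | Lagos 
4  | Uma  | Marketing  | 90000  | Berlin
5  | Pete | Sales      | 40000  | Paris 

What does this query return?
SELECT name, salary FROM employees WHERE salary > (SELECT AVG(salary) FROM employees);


Subquery: AVG(salary) = 82000.0
Filtering: salary > 82000.0
  Vic (110000) -> MATCH
  Nate (120000) -> MATCH
  Uma (90000) -> MATCH


3 rows:
Vic, 110000
Nate, 120000
Uma, 90000


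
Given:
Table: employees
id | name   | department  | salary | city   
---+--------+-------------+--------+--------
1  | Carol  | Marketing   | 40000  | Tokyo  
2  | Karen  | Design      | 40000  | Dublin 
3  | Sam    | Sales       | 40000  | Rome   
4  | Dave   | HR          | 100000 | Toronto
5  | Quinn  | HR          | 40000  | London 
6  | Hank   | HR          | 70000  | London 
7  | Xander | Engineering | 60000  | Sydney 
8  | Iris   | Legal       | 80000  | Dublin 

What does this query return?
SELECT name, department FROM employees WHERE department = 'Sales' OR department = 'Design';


Filtering: department = 'Sales' OR 'Design'
Matching: 2 rows

2 rows:
Karen, Design
Sam, Sales


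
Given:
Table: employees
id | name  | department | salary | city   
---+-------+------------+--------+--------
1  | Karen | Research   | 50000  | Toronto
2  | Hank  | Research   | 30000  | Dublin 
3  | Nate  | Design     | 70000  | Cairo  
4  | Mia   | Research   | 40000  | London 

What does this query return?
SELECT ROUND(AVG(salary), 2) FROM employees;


SUM(salary) = 190000
COUNT = 4
ROUND(AVG, 2) = ROUND(190000 / 4, 2) = 47500.0

47500.0


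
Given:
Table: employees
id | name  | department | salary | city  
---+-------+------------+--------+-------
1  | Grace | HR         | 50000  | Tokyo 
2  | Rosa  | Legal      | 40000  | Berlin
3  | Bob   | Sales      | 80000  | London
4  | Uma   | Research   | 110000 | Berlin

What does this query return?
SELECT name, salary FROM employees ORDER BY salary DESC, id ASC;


Sorting by salary DESC, then id ASC for ties

4 rows:
Uma, 110000
Bob, 80000
Grace, 50000
Rosa, 40000


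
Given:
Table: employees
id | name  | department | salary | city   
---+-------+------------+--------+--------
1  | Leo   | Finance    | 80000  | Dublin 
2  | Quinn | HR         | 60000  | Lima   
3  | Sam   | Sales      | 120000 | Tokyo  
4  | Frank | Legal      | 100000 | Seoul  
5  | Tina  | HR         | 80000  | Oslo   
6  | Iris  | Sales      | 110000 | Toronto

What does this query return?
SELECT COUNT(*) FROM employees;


COUNT(*) counts all rows

6


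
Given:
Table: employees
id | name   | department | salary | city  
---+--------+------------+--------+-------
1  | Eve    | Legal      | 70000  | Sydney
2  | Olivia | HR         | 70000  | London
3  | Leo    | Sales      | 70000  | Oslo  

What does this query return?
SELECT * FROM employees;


SELECT * returns all 3 rows with all columns

3 rows:
1, Eve, Legal, 70000, Sydney
2, Olivia, HR, 70000, London
3, Leo, Sales, 70000, Oslo


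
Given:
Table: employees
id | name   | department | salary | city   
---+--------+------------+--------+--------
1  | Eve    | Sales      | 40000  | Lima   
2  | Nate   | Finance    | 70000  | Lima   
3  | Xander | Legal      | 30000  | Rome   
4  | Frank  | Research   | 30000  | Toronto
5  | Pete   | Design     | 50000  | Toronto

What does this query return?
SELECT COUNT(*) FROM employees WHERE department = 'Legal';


Counting rows where department = 'Legal'
  Xander -> MATCH


1


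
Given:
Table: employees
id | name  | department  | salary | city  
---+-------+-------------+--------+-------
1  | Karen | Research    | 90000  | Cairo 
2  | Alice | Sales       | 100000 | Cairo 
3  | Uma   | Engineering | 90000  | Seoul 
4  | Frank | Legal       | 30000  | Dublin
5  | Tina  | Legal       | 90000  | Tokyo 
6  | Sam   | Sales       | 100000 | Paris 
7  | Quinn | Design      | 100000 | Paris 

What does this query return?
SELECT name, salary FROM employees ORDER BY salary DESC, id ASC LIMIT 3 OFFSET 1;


Sort by salary DESC (id ASC tiebreak), then skip 1 and take 3
Rows 2 through 4

3 rows:
Sam, 100000
Quinn, 100000
Karen, 90000


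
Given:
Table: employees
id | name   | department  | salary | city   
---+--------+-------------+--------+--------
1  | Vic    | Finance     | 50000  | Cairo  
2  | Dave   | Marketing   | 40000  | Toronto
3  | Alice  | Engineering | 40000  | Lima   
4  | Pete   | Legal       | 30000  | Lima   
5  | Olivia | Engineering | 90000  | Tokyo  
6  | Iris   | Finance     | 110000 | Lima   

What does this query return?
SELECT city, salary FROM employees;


Projecting columns: city, salary

6 rows:
Cairo, 50000
Toronto, 40000
Lima, 40000
Lima, 30000
Tokyo, 90000
Lima, 110000


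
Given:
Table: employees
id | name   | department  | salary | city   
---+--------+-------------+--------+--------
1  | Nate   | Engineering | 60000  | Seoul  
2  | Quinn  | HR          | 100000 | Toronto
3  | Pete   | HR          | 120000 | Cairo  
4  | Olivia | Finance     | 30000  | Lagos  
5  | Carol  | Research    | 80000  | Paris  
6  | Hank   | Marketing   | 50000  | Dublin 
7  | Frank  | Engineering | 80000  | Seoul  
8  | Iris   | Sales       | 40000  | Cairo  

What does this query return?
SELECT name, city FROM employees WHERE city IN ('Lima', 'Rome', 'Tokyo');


Filtering: city IN ('Lima', 'Rome', 'Tokyo')
Matching: 0 rows

Empty result set (0 rows)


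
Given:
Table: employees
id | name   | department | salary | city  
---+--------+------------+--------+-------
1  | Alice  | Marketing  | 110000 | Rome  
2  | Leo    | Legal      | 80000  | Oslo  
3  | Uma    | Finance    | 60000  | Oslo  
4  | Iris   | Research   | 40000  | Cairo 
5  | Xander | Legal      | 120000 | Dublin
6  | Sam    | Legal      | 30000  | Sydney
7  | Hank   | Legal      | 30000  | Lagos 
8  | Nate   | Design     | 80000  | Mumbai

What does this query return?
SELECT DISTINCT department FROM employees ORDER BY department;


All 'department' values (row order): Marketing, Legal, Finance, Research, Legal, Legal, Legal, Design
Removing duplicates leaves 5 unique value(s).

5 values:
Design
Finance
Legal
Marketing
Research


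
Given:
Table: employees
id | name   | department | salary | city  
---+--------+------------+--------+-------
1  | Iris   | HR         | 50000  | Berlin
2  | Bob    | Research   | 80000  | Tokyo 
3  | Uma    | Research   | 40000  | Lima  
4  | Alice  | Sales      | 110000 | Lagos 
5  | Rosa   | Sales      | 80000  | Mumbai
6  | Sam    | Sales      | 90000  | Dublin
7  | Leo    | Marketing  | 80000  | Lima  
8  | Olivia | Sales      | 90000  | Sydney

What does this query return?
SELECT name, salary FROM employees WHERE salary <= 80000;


Filtering: salary <= 80000
Matching: 5 rows

5 rows:
Iris, 50000
Bob, 80000
Uma, 40000
Rosa, 80000
Leo, 80000


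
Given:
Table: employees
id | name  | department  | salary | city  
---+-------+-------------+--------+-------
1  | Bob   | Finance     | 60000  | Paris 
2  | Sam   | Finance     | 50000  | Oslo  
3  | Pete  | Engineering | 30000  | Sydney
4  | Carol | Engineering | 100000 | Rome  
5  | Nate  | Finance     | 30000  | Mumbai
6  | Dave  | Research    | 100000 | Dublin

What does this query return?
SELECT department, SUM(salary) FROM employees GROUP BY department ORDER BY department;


Summing salary within each department:
  Engineering: 30000 + 100000 = 130000
  Finance: 60000 + 50000 + 30000 = 140000
  Research: 100000 = 100000


3 groups:
Engineering, 130000
Finance, 140000
Research, 100000


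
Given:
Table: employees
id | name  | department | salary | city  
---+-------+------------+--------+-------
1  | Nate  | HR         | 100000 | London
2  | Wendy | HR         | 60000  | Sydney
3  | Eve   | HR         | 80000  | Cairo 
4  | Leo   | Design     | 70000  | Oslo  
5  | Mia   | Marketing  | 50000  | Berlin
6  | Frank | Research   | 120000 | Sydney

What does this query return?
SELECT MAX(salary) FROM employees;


Salaries: 100000, 60000, 80000, 70000, 50000, 120000
MAX = 120000

120000


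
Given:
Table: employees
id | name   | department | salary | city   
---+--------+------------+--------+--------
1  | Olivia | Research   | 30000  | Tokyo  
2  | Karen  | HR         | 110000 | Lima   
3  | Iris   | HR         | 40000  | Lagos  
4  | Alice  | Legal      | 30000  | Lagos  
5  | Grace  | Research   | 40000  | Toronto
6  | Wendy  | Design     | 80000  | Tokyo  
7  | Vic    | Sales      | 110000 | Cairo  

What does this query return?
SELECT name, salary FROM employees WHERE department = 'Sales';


Filtering: department = 'Sales'
Matching rows: 1

1 rows:
Vic, 110000


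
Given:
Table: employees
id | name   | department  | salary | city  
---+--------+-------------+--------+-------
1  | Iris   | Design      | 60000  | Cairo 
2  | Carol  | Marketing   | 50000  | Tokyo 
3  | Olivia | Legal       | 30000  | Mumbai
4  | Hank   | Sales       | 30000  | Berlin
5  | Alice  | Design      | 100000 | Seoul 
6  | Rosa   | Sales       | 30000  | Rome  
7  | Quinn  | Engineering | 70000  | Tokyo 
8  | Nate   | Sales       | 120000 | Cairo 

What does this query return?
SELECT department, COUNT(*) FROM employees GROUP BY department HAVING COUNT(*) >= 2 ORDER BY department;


Groups with count >= 2:
  Design: 2 -> PASS
  Sales: 3 -> PASS
  Engineering: 1 -> filtered out
  Legal: 1 -> filtered out
  Marketing: 1 -> filtered out


2 groups:
Design, 2
Sales, 3


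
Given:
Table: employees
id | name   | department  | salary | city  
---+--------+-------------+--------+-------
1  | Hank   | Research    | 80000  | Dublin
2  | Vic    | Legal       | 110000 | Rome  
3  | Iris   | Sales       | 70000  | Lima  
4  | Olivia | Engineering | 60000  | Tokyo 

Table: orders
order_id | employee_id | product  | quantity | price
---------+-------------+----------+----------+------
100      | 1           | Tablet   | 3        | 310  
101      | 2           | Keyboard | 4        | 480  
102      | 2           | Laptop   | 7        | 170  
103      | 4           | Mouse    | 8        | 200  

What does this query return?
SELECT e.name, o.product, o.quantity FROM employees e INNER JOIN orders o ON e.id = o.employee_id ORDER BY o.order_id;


Joining employees.id = orders.employee_id:
  employee Hank (id=1) -> order Tablet
  employee Vic (id=2) -> order Keyboard
  employee Vic (id=2) -> order Laptop
  employee Olivia (id=4) -> order Mouse


4 rows:
Hank, Tablet, 3
Vic, Keyboard, 4
Vic, Laptop, 7
Olivia, Mouse, 8


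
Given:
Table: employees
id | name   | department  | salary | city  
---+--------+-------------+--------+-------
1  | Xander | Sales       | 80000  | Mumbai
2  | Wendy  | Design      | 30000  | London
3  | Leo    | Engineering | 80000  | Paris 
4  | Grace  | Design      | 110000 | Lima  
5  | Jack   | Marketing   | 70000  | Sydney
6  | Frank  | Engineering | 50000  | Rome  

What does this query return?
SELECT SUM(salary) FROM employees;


SUM(salary) = 80000 + 30000 + 80000 + 110000 + 70000 + 50000 = 420000

420000


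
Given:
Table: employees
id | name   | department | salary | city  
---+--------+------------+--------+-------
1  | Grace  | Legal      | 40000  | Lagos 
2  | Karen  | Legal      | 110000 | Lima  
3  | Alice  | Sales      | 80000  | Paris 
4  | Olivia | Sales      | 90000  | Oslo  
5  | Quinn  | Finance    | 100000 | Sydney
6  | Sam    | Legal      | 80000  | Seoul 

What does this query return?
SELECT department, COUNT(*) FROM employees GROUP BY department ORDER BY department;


Assigning each row to its department group:
  Grace -> Legal
  Karen -> Legal
  Alice -> Sales
  Olivia -> Sales
  Quinn -> Finance
  Sam -> Legal


3 groups:
Finance, 1
Legal, 3
Sales, 2


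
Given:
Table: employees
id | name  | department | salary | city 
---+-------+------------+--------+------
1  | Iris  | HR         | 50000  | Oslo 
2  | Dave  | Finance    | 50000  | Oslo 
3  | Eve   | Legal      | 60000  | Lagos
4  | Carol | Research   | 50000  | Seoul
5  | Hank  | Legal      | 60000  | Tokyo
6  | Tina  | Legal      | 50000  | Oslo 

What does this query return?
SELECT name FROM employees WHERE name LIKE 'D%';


LIKE 'D%' matches names starting with 'D'
Matching: 1

1 rows:
Dave


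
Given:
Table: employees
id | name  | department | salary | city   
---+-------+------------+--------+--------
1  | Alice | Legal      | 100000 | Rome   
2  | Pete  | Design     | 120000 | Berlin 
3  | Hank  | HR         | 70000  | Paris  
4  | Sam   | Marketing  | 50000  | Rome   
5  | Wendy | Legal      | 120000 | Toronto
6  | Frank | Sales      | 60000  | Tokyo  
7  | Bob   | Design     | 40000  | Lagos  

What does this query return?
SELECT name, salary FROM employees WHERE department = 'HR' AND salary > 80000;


Filtering: department = 'HR' AND salary > 80000
Matching: 0 rows

Empty result set (0 rows)


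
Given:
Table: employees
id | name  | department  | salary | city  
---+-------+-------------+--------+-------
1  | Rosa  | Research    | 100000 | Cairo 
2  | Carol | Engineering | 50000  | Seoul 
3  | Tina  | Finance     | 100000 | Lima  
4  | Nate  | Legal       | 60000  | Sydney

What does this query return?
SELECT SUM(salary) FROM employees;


SUM(salary) = 100000 + 50000 + 100000 + 60000 = 310000

310000


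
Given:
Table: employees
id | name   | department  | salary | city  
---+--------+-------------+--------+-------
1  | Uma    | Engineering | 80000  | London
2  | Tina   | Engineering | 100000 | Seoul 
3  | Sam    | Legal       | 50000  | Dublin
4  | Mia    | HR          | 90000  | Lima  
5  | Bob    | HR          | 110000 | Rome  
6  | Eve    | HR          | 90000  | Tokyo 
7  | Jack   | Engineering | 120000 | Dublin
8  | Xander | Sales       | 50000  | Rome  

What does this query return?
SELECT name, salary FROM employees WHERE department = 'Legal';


Filtering: department = 'Legal'
Matching rows: 1

1 rows:
Sam, 50000


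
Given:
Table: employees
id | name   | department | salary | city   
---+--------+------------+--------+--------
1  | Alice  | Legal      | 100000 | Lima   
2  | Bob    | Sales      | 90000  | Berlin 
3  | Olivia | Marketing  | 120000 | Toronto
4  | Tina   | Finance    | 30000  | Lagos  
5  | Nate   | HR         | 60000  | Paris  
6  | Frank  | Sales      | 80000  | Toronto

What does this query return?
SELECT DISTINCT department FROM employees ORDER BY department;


All 'department' values (row order): Legal, Sales, Marketing, Finance, HR, Sales
Removing duplicates leaves 5 unique value(s).

5 values:
Finance
HR
Legal
Marketing
Sales


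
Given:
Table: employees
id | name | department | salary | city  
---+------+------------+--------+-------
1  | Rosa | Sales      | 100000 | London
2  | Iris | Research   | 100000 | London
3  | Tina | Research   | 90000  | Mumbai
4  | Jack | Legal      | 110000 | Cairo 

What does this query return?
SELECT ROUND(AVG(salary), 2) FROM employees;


SUM(salary) = 400000
COUNT = 4
ROUND(AVG, 2) = ROUND(400000 / 4, 2) = 100000.0

100000.0


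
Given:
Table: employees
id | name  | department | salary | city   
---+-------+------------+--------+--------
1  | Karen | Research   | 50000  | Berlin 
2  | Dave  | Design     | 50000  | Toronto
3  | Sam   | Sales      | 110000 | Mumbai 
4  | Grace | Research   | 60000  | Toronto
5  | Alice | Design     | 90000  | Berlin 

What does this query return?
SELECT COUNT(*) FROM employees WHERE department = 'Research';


Counting rows where department = 'Research'
  Karen -> MATCH
  Grace -> MATCH


2


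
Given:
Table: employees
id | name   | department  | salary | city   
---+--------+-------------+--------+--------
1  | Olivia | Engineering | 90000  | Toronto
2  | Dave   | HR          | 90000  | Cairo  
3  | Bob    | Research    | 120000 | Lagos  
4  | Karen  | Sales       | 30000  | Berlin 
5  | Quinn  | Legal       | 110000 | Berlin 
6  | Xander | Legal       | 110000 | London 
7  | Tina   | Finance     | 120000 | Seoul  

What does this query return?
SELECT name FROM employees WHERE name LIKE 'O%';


LIKE 'O%' matches names starting with 'O'
Matching: 1

1 rows:
Olivia


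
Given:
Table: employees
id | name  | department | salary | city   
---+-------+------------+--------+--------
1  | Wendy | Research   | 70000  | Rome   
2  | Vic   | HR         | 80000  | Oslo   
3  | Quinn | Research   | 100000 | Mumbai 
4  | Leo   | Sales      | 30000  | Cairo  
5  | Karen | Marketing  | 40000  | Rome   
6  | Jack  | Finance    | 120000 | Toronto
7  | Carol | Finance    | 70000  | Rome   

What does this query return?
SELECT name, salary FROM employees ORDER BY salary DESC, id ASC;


Sorting by salary DESC, then id ASC for ties

7 rows:
Jack, 120000
Quinn, 100000
Vic, 80000
Wendy, 70000
Carol, 70000
Karen, 40000
Leo, 30000


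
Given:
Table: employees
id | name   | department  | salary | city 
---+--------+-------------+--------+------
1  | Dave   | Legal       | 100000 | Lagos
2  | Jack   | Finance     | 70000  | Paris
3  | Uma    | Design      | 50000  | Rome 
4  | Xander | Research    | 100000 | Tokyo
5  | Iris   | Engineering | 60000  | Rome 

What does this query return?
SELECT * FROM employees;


SELECT * returns all 5 rows with all columns

5 rows:
1, Dave, Legal, 100000, Lagos
2, Jack, Finance, 70000, Paris
3, Uma, Design, 50000, Rome
4, Xander, Research, 100000, Tokyo
5, Iris, Engineering, 60000, Rome


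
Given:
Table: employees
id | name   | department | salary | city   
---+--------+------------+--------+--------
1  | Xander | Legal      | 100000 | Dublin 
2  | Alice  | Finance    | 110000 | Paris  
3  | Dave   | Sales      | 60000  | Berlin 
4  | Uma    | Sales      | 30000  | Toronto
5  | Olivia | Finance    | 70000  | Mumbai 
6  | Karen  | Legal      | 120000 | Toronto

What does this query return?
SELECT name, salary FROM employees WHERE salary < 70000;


Filtering: salary < 70000
Matching: 2 rows

2 rows:
Dave, 60000
Uma, 30000


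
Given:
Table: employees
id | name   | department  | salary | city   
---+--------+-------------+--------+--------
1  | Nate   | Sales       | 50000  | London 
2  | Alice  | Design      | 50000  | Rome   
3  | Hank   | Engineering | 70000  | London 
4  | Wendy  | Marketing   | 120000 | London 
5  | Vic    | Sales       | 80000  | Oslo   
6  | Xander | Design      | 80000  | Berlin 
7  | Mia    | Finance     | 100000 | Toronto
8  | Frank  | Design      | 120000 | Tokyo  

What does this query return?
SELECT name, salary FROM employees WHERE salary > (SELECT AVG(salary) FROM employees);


Subquery: AVG(salary) = 83750.0
Filtering: salary > 83750.0
  Wendy (120000) -> MATCH
  Mia (100000) -> MATCH
  Frank (120000) -> MATCH


3 rows:
Wendy, 120000
Mia, 100000
Frank, 120000


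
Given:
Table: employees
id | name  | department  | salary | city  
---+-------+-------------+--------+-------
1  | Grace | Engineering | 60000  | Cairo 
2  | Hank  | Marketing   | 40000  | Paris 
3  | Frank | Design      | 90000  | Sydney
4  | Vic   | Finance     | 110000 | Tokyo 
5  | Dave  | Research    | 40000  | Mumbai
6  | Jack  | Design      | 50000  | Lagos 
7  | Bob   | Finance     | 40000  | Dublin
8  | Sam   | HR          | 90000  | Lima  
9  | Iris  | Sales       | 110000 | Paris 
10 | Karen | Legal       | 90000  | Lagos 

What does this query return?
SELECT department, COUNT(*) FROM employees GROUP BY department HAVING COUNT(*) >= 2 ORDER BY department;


Groups with count >= 2:
  Design: 2 -> PASS
  Finance: 2 -> PASS
  Engineering: 1 -> filtered out
  HR: 1 -> filtered out
  Legal: 1 -> filtered out
  Marketing: 1 -> filtered out
  Research: 1 -> filtered out
  Sales: 1 -> filtered out


2 groups:
Design, 2
Finance, 2


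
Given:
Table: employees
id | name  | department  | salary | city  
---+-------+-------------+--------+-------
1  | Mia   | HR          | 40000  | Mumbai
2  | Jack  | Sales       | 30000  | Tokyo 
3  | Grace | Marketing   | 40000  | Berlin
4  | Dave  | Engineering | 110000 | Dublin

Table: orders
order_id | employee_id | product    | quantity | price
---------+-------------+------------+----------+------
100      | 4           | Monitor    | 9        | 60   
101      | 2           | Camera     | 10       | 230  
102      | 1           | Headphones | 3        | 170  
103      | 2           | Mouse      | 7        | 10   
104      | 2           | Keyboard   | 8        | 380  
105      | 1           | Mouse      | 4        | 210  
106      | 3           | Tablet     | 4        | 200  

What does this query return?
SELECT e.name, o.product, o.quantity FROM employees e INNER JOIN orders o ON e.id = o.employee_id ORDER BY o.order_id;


Joining employees.id = orders.employee_id:
  employee Dave (id=4) -> order Monitor
  employee Jack (id=2) -> order Camera
  employee Mia (id=1) -> order Headphones
  employee Jack (id=2) -> order Mouse
  employee Jack (id=2) -> order Keyboard
  employee Mia (id=1) -> order Mouse
  employee Grace (id=3) -> order Tablet


7 rows:
Dave, Monitor, 9
Jack, Camera, 10
Mia, Headphones, 3
Jack, Mouse, 7
Jack, Keyboard, 8
Mia, Mouse, 4
Grace, Tablet, 4


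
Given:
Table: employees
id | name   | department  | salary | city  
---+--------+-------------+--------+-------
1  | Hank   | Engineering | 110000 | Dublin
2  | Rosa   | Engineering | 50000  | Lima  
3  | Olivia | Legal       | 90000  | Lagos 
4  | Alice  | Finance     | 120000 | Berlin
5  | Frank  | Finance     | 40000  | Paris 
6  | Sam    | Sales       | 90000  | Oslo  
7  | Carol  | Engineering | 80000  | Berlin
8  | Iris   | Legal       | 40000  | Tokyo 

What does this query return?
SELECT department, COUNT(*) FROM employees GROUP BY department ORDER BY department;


Assigning each row to its department group:
  Hank -> Engineering
  Rosa -> Engineering
  Olivia -> Legal
  Alice -> Finance
  Frank -> Finance
  Sam -> Sales
  Carol -> Engineering
  Iris -> Legal


4 groups:
Engineering, 3
Finance, 2
Legal, 2
Sales, 1


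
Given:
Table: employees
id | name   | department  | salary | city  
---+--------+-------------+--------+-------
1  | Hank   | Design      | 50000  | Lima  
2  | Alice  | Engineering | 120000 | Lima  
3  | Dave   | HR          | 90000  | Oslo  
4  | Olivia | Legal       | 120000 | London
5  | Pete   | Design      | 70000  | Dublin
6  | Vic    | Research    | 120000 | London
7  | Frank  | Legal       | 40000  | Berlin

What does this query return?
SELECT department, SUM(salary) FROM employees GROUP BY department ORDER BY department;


Summing salary within each department:
  Design: 50000 + 70000 = 120000
  Engineering: 120000 = 120000
  HR: 90000 = 90000
  Legal: 120000 + 40000 = 160000
  Research: 120000 = 120000


5 groups:
Design, 120000
Engineering, 120000
HR, 90000
Legal, 160000
Research, 120000


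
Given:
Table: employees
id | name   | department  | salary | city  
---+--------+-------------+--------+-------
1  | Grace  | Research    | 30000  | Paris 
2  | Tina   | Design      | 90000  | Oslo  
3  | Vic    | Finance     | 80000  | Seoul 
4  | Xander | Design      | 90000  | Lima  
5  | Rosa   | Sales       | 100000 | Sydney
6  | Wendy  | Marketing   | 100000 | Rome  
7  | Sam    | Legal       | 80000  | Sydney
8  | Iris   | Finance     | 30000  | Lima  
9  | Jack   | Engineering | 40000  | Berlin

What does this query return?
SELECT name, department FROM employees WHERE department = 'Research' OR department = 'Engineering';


Filtering: department = 'Research' OR 'Engineering'
Matching: 2 rows

2 rows:
Grace, Research
Jack, Engineering


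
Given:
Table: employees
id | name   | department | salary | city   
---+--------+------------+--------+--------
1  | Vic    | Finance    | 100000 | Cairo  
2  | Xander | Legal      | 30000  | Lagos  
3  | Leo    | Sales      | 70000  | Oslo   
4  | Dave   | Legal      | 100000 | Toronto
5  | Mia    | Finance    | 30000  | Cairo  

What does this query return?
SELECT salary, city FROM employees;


Projecting columns: salary, city

5 rows:
100000, Cairo
30000, Lagos
70000, Oslo
100000, Toronto
30000, Cairo


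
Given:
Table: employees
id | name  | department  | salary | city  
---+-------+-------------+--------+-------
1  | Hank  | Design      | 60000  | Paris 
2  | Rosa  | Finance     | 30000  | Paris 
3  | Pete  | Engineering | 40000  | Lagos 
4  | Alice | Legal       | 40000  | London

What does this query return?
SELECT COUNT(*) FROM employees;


COUNT(*) counts all rows

4


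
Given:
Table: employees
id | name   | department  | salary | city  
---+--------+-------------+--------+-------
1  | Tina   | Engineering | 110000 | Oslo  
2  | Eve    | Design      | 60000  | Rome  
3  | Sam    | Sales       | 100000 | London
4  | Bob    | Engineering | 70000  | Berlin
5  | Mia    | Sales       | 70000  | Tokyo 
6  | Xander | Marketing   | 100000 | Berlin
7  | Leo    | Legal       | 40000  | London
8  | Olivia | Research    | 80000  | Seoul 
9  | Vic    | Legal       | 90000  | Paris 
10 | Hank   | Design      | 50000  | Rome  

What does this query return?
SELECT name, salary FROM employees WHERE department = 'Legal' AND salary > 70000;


Filtering: department = 'Legal' AND salary > 70000
Matching: 1 rows

1 rows:
Vic, 90000


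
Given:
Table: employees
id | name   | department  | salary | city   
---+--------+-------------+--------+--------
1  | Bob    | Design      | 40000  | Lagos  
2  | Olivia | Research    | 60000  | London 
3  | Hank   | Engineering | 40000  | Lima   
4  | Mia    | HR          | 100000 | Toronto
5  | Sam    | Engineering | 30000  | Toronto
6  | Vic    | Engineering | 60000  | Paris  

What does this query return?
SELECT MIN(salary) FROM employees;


Salaries: 40000, 60000, 40000, 100000, 30000, 60000
MIN = 30000

30000


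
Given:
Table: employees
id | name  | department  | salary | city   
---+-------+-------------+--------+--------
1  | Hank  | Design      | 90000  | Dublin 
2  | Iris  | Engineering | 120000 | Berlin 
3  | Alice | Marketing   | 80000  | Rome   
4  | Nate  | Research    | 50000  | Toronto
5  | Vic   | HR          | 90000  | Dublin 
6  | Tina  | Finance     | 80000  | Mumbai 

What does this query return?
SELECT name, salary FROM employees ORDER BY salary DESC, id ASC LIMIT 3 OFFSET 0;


Sort by salary DESC (id ASC tiebreak), then skip 0 and take 3
Rows 1 through 3

3 rows:
Iris, 120000
Hank, 90000
Vic, 90000


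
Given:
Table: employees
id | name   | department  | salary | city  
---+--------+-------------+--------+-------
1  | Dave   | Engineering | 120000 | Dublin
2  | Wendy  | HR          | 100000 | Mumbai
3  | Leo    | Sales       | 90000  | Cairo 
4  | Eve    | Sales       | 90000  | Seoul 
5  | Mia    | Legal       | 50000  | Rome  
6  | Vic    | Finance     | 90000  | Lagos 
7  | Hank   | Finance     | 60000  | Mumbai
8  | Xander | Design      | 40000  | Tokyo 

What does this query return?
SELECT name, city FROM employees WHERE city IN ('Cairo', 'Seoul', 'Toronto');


Filtering: city IN ('Cairo', 'Seoul', 'Toronto')
Matching: 2 rows

2 rows:
Leo, Cairo
Eve, Seoul


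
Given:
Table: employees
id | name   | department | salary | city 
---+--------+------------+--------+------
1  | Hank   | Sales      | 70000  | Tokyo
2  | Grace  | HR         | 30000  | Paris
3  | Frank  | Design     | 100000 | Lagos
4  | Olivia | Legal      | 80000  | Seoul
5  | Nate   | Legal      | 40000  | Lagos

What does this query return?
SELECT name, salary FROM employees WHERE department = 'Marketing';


Filtering: department = 'Marketing'
Matching rows: 0

Empty result set (0 rows)


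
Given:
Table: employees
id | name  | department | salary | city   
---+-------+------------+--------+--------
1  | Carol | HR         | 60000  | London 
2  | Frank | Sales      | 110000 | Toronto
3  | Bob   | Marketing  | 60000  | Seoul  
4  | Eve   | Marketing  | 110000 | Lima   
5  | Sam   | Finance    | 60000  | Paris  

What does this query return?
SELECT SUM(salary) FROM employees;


SUM(salary) = 60000 + 110000 + 60000 + 110000 + 60000 = 400000

400000


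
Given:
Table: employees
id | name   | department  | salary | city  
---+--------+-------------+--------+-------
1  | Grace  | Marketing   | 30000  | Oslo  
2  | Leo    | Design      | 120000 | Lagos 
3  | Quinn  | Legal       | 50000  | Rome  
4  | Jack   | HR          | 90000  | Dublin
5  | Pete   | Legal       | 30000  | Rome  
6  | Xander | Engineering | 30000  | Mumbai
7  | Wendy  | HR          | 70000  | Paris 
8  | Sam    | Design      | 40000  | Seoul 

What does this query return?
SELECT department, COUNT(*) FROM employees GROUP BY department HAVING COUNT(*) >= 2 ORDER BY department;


Groups with count >= 2:
  Design: 2 -> PASS
  HR: 2 -> PASS
  Legal: 2 -> PASS
  Engineering: 1 -> filtered out
  Marketing: 1 -> filtered out


3 groups:
Design, 2
HR, 2
Legal, 2


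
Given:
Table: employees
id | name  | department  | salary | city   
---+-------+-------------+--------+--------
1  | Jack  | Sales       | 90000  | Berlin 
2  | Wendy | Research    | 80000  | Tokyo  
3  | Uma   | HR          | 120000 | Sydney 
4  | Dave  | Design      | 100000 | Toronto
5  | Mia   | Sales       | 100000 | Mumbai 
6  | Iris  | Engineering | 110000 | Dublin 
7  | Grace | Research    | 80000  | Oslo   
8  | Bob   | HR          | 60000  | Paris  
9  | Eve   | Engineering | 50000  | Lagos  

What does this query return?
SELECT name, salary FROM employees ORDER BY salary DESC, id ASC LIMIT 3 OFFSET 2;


Sort by salary DESC (id ASC tiebreak), then skip 2 and take 3
Rows 3 through 5

3 rows:
Dave, 100000
Mia, 100000
Jack, 90000


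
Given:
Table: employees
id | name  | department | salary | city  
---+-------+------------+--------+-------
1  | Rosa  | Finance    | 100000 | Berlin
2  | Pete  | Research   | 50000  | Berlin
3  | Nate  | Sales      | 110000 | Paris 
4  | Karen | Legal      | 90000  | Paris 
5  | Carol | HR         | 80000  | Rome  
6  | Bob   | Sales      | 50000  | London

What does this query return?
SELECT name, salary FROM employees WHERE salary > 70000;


Filtering: salary > 70000
Matching: 4 rows

4 rows:
Rosa, 100000
Nate, 110000
Karen, 90000
Carol, 80000


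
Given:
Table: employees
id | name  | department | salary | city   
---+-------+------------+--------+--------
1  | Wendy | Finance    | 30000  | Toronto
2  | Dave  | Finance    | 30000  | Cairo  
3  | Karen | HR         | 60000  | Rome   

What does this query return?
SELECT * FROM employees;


SELECT * returns all 3 rows with all columns

3 rows:
1, Wendy, Finance, 30000, Toronto
2, Dave, Finance, 30000, Cairo
3, Karen, HR, 60000, Rome
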